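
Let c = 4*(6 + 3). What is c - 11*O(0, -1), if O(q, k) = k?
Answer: 47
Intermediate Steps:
c = 36 (c = 4*9 = 36)
c - 11*O(0, -1) = 36 - 11*(-1) = 36 + 11 = 47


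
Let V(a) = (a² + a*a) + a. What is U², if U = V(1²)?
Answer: 9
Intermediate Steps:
V(a) = a + 2*a² (V(a) = (a² + a²) + a = 2*a² + a = a + 2*a²)
U = 3 (U = 1²*(1 + 2*1²) = 1*(1 + 2*1) = 1*(1 + 2) = 1*3 = 3)
U² = 3² = 9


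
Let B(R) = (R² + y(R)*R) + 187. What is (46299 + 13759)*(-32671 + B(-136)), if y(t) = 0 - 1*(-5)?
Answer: -880930744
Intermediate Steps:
y(t) = 5 (y(t) = 0 + 5 = 5)
B(R) = 187 + R² + 5*R (B(R) = (R² + 5*R) + 187 = 187 + R² + 5*R)
(46299 + 13759)*(-32671 + B(-136)) = (46299 + 13759)*(-32671 + (187 + (-136)² + 5*(-136))) = 60058*(-32671 + (187 + 18496 - 680)) = 60058*(-32671 + 18003) = 60058*(-14668) = -880930744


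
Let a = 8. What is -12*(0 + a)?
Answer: -96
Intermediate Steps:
-12*(0 + a) = -12*(0 + 8) = -12*8 = -96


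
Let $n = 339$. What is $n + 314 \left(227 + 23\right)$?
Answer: $78839$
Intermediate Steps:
$n + 314 \left(227 + 23\right) = 339 + 314 \left(227 + 23\right) = 339 + 314 \cdot 250 = 339 + 78500 = 78839$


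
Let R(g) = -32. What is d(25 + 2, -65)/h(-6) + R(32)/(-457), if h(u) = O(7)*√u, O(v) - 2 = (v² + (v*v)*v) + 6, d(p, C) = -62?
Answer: 32/457 + 31*I*√6/1200 ≈ 0.070022 + 0.063278*I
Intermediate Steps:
O(v) = 8 + v² + v³ (O(v) = 2 + ((v² + (v*v)*v) + 6) = 2 + ((v² + v²*v) + 6) = 2 + ((v² + v³) + 6) = 2 + (6 + v² + v³) = 8 + v² + v³)
h(u) = 400*√u (h(u) = (8 + 7² + 7³)*√u = (8 + 49 + 343)*√u = 400*√u)
d(25 + 2, -65)/h(-6) + R(32)/(-457) = -62*(-I*√6/2400) - 32/(-457) = -62*(-I*√6/2400) - 32*(-1/457) = -62*(-I*√6/2400) + 32/457 = -(-31)*I*√6/1200 + 32/457 = 31*I*√6/1200 + 32/457 = 32/457 + 31*I*√6/1200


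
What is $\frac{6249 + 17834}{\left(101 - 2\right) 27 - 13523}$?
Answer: $- \frac{24083}{10850} \approx -2.2196$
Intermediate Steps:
$\frac{6249 + 17834}{\left(101 - 2\right) 27 - 13523} = \frac{24083}{99 \cdot 27 - 13523} = \frac{24083}{2673 - 13523} = \frac{24083}{-10850} = 24083 \left(- \frac{1}{10850}\right) = - \frac{24083}{10850}$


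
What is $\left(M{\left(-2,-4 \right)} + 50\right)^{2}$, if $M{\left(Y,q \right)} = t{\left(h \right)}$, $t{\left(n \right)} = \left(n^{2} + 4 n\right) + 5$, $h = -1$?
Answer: $2704$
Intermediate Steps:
$t{\left(n \right)} = 5 + n^{2} + 4 n$
$M{\left(Y,q \right)} = 2$ ($M{\left(Y,q \right)} = 5 + \left(-1\right)^{2} + 4 \left(-1\right) = 5 + 1 - 4 = 2$)
$\left(M{\left(-2,-4 \right)} + 50\right)^{2} = \left(2 + 50\right)^{2} = 52^{2} = 2704$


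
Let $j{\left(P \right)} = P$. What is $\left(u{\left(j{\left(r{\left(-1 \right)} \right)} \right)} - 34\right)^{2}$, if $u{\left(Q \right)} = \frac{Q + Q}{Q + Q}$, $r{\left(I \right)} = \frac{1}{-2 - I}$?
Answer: $1089$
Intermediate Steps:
$u{\left(Q \right)} = 1$ ($u{\left(Q \right)} = \frac{2 Q}{2 Q} = 2 Q \frac{1}{2 Q} = 1$)
$\left(u{\left(j{\left(r{\left(-1 \right)} \right)} \right)} - 34\right)^{2} = \left(1 - 34\right)^{2} = \left(-33\right)^{2} = 1089$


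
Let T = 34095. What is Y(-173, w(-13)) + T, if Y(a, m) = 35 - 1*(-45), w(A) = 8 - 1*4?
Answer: 34175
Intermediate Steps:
w(A) = 4 (w(A) = 8 - 4 = 4)
Y(a, m) = 80 (Y(a, m) = 35 + 45 = 80)
Y(-173, w(-13)) + T = 80 + 34095 = 34175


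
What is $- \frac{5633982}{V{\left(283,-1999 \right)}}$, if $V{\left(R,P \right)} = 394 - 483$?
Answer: $\frac{5633982}{89} \approx 63303.0$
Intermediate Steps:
$V{\left(R,P \right)} = -89$
$- \frac{5633982}{V{\left(283,-1999 \right)}} = - \frac{5633982}{-89} = \left(-5633982\right) \left(- \frac{1}{89}\right) = \frac{5633982}{89}$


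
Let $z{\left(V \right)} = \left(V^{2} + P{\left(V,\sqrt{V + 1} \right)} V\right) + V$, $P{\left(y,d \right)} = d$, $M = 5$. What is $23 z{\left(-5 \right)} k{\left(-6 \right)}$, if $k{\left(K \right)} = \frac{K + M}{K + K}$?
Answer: $\frac{115}{3} - \frac{115 i}{6} \approx 38.333 - 19.167 i$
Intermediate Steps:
$k{\left(K \right)} = \frac{5 + K}{2 K}$ ($k{\left(K \right)} = \frac{K + 5}{K + K} = \frac{5 + K}{2 K}$)
$z{\left(V \right)} = V + V^{2} + V \sqrt{1 + V}$ ($z{\left(V \right)} = \left(V^{2} + \sqrt{V + 1} V\right) + V = \left(V^{2} + \sqrt{1 + V} V\right) + V = \left(V^{2} + V \sqrt{1 + V}\right) + V = V + V^{2} + V \sqrt{1 + V}$)
$23 z{\left(-5 \right)} k{\left(-6 \right)} = 23 \left(- 5 \left(1 - 5 + \sqrt{1 - 5}\right)\right) \frac{5 - 6}{2 \left(-6\right)} = 23 \left(- 5 \left(1 - 5 + \sqrt{-4}\right)\right) \frac{1}{2} \left(- \frac{1}{6}\right) \left(-1\right) = 23 \left(- 5 \left(1 - 5 + 2 i\right)\right) \frac{1}{12} = 23 \left(- 5 \left(-4 + 2 i\right)\right) \frac{1}{12} = 23 \left(20 - 10 i\right) \frac{1}{12} = \left(460 - 230 i\right) \frac{1}{12} = \frac{115}{3} - \frac{115 i}{6}$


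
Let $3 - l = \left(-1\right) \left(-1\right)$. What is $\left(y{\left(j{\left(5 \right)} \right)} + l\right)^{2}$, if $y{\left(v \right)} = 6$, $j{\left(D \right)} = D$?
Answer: $64$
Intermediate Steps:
$l = 2$ ($l = 3 - \left(-1\right) \left(-1\right) = 3 - 1 = 2$)
$\left(y{\left(j{\left(5 \right)} \right)} + l\right)^{2} = \left(6 + 2\right)^{2} = 8^{2} = 64$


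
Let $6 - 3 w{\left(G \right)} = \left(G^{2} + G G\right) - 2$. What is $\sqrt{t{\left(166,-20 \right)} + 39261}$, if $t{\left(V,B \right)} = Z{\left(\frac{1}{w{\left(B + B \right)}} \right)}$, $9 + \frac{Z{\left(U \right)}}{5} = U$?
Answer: $\frac{\sqrt{11099067854}}{532} \approx 198.03$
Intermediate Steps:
$w{\left(G \right)} = \frac{8}{3} - \frac{2 G^{2}}{3}$ ($w{\left(G \right)} = 2 - \frac{\left(G^{2} + G G\right) - 2}{3} = 2 - \frac{\left(G^{2} + G^{2}\right) - 2}{3} = 2 - \frac{2 G^{2} - 2}{3} = 2 - \frac{-2 + 2 G^{2}}{3} = 2 - \left(- \frac{2}{3} + \frac{2 G^{2}}{3}\right) = \frac{8}{3} - \frac{2 G^{2}}{3}$)
$Z{\left(U \right)} = -45 + 5 U$
$t{\left(V,B \right)} = -45 + \frac{5}{\frac{8}{3} - \frac{8 B^{2}}{3}}$ ($t{\left(V,B \right)} = -45 + \frac{5}{\frac{8}{3} - \frac{2 \left(B + B\right)^{2}}{3}} = -45 + \frac{5}{\frac{8}{3} - \frac{2 \left(2 B\right)^{2}}{3}} = -45 + \frac{5}{\frac{8}{3} - \frac{2 \cdot 4 B^{2}}{3}} = -45 + \frac{5}{\frac{8}{3} - \frac{8 B^{2}}{3}}$)
$\sqrt{t{\left(166,-20 \right)} + 39261} = \sqrt{\frac{15 \left(23 - 24 \left(-20\right)^{2}\right)}{8 \left(-1 + \left(-20\right)^{2}\right)} + 39261} = \sqrt{\frac{15 \left(23 - 9600\right)}{8 \left(-1 + 400\right)} + 39261} = \sqrt{\frac{15 \left(23 - 9600\right)}{8 \cdot 399} + 39261} = \sqrt{\frac{15}{8} \cdot \frac{1}{399} \left(-9577\right) + 39261} = \sqrt{- \frac{47885}{1064} + 39261} = \sqrt{\frac{41725819}{1064}} = \frac{\sqrt{11099067854}}{532}$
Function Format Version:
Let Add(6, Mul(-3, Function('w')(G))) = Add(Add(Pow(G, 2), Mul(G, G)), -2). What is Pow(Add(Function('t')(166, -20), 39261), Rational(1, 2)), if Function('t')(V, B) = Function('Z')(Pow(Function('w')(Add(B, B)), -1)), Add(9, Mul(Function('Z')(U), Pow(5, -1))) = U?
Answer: Mul(Rational(1, 532), Pow(11099067854, Rational(1, 2))) ≈ 198.03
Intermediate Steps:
Function('w')(G) = Add(Rational(8, 3), Mul(Rational(-2, 3), Pow(G, 2))) (Function('w')(G) = Add(2, Mul(Rational(-1, 3), Add(Add(Pow(G, 2), Mul(G, G)), -2))) = Add(2, Mul(Rational(-1, 3), Add(Add(Pow(G, 2), Pow(G, 2)), -2))) = Add(2, Mul(Rational(-1, 3), Add(Mul(2, Pow(G, 2)), -2))) = Add(2, Mul(Rational(-1, 3), Add(-2, Mul(2, Pow(G, 2))))) = Add(2, Add(Rational(2, 3), Mul(Rational(-2, 3), Pow(G, 2)))) = Add(Rational(8, 3), Mul(Rational(-2, 3), Pow(G, 2))))
Function('Z')(U) = Add(-45, Mul(5, U))
Function('t')(V, B) = Add(-45, Mul(5, Pow(Add(Rational(8, 3), Mul(Rational(-8, 3), Pow(B, 2))), -1))) (Function('t')(V, B) = Add(-45, Mul(5, Pow(Add(Rational(8, 3), Mul(Rational(-2, 3), Pow(Add(B, B), 2))), -1))) = Add(-45, Mul(5, Pow(Add(Rational(8, 3), Mul(Rational(-2, 3), Pow(Mul(2, B), 2))), -1))) = Add(-45, Mul(5, Pow(Add(Rational(8, 3), Mul(Rational(-2, 3), Mul(4, Pow(B, 2)))), -1))) = Add(-45, Mul(5, Pow(Add(Rational(8, 3), Mul(Rational(-8, 3), Pow(B, 2))), -1))))
Pow(Add(Function('t')(166, -20), 39261), Rational(1, 2)) = Pow(Add(Mul(Rational(15, 8), Pow(Add(-1, Pow(-20, 2)), -1), Add(23, Mul(-24, Pow(-20, 2)))), 39261), Rational(1, 2)) = Pow(Add(Mul(Rational(15, 8), Pow(Add(-1, 400), -1), Add(23, Mul(-24, 400))), 39261), Rational(1, 2)) = Pow(Add(Mul(Rational(15, 8), Pow(399, -1), Add(23, -9600)), 39261), Rational(1, 2)) = Pow(Add(Mul(Rational(15, 8), Rational(1, 399), -9577), 39261), Rational(1, 2)) = Pow(Add(Rational(-47885, 1064), 39261), Rational(1, 2)) = Pow(Rational(41725819, 1064), Rational(1, 2)) = Mul(Rational(1, 532), Pow(11099067854, Rational(1, 2)))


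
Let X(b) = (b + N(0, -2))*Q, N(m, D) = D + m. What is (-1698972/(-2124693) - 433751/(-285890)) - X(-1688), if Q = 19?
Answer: 6501978618817741/202476160590 ≈ 32112.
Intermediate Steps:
X(b) = -38 + 19*b (X(b) = (b + (-2 + 0))*19 = (b - 2)*19 = (-2 + b)*19 = -38 + 19*b)
(-1698972/(-2124693) - 433751/(-285890)) - X(-1688) = (-1698972/(-2124693) - 433751/(-285890)) - (-38 + 19*(-1688)) = (-1698972*(-1/2124693) - 433751*(-1/285890)) - (-38 - 32072) = (566324/708231 + 433751/285890) - 1*(-32110) = 469102272841/202476160590 + 32110 = 6501978618817741/202476160590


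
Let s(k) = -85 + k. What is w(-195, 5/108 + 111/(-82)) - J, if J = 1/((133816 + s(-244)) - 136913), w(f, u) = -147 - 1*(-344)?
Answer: 674923/3426 ≈ 197.00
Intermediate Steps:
w(f, u) = 197 (w(f, u) = -147 + 344 = 197)
J = -1/3426 (J = 1/((133816 + (-85 - 244)) - 136913) = 1/((133816 - 329) - 136913) = 1/(133487 - 136913) = 1/(-3426) = -1/3426 ≈ -0.00029189)
w(-195, 5/108 + 111/(-82)) - J = 197 - 1*(-1/3426) = 197 + 1/3426 = 674923/3426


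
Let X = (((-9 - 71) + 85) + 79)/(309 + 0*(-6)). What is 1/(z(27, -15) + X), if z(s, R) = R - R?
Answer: 103/28 ≈ 3.6786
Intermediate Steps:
X = 28/103 (X = ((-80 + 85) + 79)/(309 + 0) = (5 + 79)/309 = 84*(1/309) = 28/103 ≈ 0.27184)
z(s, R) = 0
1/(z(27, -15) + X) = 1/(0 + 28/103) = 1/(28/103) = 103/28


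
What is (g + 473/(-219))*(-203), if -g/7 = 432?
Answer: 134533987/219 ≈ 6.1431e+5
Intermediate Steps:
g = -3024 (g = -7*432 = -3024)
(g + 473/(-219))*(-203) = (-3024 + 473/(-219))*(-203) = (-3024 + 473*(-1/219))*(-203) = (-3024 - 473/219)*(-203) = -662729/219*(-203) = 134533987/219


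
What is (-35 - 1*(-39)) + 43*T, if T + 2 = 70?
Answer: 2928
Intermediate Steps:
T = 68 (T = -2 + 70 = 68)
(-35 - 1*(-39)) + 43*T = (-35 - 1*(-39)) + 43*68 = (-35 + 39) + 2924 = 4 + 2924 = 2928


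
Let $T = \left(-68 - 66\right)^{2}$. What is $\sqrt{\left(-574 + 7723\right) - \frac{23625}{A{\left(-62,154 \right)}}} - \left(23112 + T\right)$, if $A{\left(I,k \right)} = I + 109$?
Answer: $-41068 + \frac{\sqrt{14681766}}{47} \approx -40987.0$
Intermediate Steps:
$A{\left(I,k \right)} = 109 + I$
$T = 17956$ ($T = \left(-134\right)^{2} = 17956$)
$\sqrt{\left(-574 + 7723\right) - \frac{23625}{A{\left(-62,154 \right)}}} - \left(23112 + T\right) = \sqrt{\left(-574 + 7723\right) - \frac{23625}{109 - 62}} - \left(23112 + 17956\right) = \sqrt{7149 - \frac{23625}{47}} - 41068 = \sqrt{\frac{312378}{47}} - 41068 = \frac{\sqrt{14681766}}{47} - 41068 = -41068 + \frac{\sqrt{14681766}}{47}$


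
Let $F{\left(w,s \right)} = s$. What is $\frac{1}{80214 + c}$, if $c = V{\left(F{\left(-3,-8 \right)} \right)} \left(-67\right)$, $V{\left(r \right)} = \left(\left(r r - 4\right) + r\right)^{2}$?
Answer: $- \frac{1}{100954} \approx -9.9055 \cdot 10^{-6}$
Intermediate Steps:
$V{\left(r \right)} = \left(-4 + r + r^{2}\right)^{2}$ ($V{\left(r \right)} = \left(\left(r^{2} - 4\right) + r\right)^{2} = \left(\left(-4 + r^{2}\right) + r\right)^{2} = \left(-4 + r + r^{2}\right)^{2}$)
$c = -181168$ ($c = \left(-4 - 8 + \left(-8\right)^{2}\right)^{2} \left(-67\right) = \left(-4 - 8 + 64\right)^{2} \left(-67\right) = 52^{2} \left(-67\right) = 2704 \left(-67\right) = -181168$)
$\frac{1}{80214 + c} = \frac{1}{80214 - 181168} = \frac{1}{-100954} = - \frac{1}{100954}$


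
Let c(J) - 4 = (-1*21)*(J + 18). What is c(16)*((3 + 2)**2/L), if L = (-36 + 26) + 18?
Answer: -8875/4 ≈ -2218.8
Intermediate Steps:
L = 8 (L = -10 + 18 = 8)
c(J) = -374 - 21*J (c(J) = 4 + (-1*21)*(J + 18) = 4 - 21*(18 + J) = 4 + (-378 - 21*J) = -374 - 21*J)
c(16)*((3 + 2)**2/L) = (-374 - 21*16)*((3 + 2)**2/8) = (-374 - 336)*(5**2*(1/8)) = -17750/8 = -710*25/8 = -8875/4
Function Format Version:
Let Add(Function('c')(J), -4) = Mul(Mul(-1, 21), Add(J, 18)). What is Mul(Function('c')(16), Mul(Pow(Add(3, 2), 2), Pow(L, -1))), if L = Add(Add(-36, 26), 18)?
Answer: Rational(-8875, 4) ≈ -2218.8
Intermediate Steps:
L = 8 (L = Add(-10, 18) = 8)
Function('c')(J) = Add(-374, Mul(-21, J)) (Function('c')(J) = Add(4, Mul(Mul(-1, 21), Add(J, 18))) = Add(4, Mul(-21, Add(18, J))) = Add(4, Add(-378, Mul(-21, J))) = Add(-374, Mul(-21, J)))
Mul(Function('c')(16), Mul(Pow(Add(3, 2), 2), Pow(L, -1))) = Mul(Add(-374, Mul(-21, 16)), Mul(Pow(Add(3, 2), 2), Pow(8, -1))) = Mul(Add(-374, -336), Mul(Pow(5, 2), Rational(1, 8))) = Mul(-710, Mul(25, Rational(1, 8))) = Mul(-710, Rational(25, 8)) = Rational(-8875, 4)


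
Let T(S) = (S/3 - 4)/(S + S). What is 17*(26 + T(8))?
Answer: 5287/12 ≈ 440.58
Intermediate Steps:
T(S) = (-4 + S/3)/(2*S) (T(S) = (S*(⅓) - 4)/((2*S)) = (S/3 - 4)*(1/(2*S)) = (-4 + S/3)*(1/(2*S)) = (-4 + S/3)/(2*S))
17*(26 + T(8)) = 17*(26 + (⅙)*(-12 + 8)/8) = 17*(26 + (⅙)*(⅛)*(-4)) = 17*(26 - 1/12) = 17*(311/12) = 5287/12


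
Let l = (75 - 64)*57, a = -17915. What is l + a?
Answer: -17288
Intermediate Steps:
l = 627 (l = 11*57 = 627)
l + a = 627 - 17915 = -17288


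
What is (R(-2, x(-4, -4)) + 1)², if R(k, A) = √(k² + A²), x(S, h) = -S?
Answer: 21 + 4*√5 ≈ 29.944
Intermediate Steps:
R(k, A) = √(A² + k²)
(R(-2, x(-4, -4)) + 1)² = (√((-1*(-4))² + (-2)²) + 1)² = (√(4² + 4) + 1)² = (√(16 + 4) + 1)² = (√20 + 1)² = (2*√5 + 1)² = (1 + 2*√5)²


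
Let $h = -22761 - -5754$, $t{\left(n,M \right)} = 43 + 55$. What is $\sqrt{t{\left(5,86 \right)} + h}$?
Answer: $i \sqrt{16909} \approx 130.03 i$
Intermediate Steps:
$t{\left(n,M \right)} = 98$
$h = -17007$ ($h = -22761 + 5754 = -17007$)
$\sqrt{t{\left(5,86 \right)} + h} = \sqrt{98 - 17007} = \sqrt{-16909} = i \sqrt{16909}$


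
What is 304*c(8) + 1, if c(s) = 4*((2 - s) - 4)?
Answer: -12159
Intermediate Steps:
c(s) = -8 - 4*s (c(s) = 4*(-2 - s) = -8 - 4*s)
304*c(8) + 1 = 304*(-8 - 4*8) + 1 = 304*(-8 - 32) + 1 = 304*(-40) + 1 = -12160 + 1 = -12159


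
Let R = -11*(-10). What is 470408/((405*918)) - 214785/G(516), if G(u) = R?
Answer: -7980317027/4089690 ≈ -1951.3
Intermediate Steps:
R = 110
G(u) = 110
470408/((405*918)) - 214785/G(516) = 470408/((405*918)) - 214785/110 = 470408/371790 - 214785*1/110 = 470408*(1/371790) - 42957/22 = 235204/185895 - 42957/22 = -7980317027/4089690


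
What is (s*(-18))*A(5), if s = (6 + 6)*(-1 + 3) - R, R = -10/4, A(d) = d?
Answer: -2385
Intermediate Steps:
R = -5/2 (R = -10*¼ = -5/2 ≈ -2.5000)
s = 53/2 (s = (6 + 6)*(-1 + 3) - 1*(-5/2) = 12*2 + 5/2 = 24 + 5/2 = 53/2 ≈ 26.500)
(s*(-18))*A(5) = ((53/2)*(-18))*5 = -477*5 = -2385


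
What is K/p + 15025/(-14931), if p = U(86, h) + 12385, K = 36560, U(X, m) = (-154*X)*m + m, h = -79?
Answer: -1097094085/1128977703 ≈ -0.97176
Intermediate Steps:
U(X, m) = m - 154*X*m (U(X, m) = -154*X*m + m = m - 154*X*m)
p = 1058582 (p = -79*(1 - 154*86) + 12385 = -79*(1 - 13244) + 12385 = -79*(-13243) + 12385 = 1046197 + 12385 = 1058582)
K/p + 15025/(-14931) = 36560/1058582 + 15025/(-14931) = 36560*(1/1058582) + 15025*(-1/14931) = 18280/529291 - 15025/14931 = -1097094085/1128977703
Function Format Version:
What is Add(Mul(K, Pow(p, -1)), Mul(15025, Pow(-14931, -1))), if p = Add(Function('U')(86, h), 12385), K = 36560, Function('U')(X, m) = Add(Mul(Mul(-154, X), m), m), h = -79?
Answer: Rational(-1097094085, 1128977703) ≈ -0.97176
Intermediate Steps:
Function('U')(X, m) = Add(m, Mul(-154, X, m)) (Function('U')(X, m) = Add(Mul(-154, X, m), m) = Add(m, Mul(-154, X, m)))
p = 1058582 (p = Add(Mul(-79, Add(1, Mul(-154, 86))), 12385) = Add(Mul(-79, Add(1, -13244)), 12385) = Add(Mul(-79, -13243), 12385) = Add(1046197, 12385) = 1058582)
Add(Mul(K, Pow(p, -1)), Mul(15025, Pow(-14931, -1))) = Add(Mul(36560, Pow(1058582, -1)), Mul(15025, Pow(-14931, -1))) = Add(Mul(36560, Rational(1, 1058582)), Mul(15025, Rational(-1, 14931))) = Add(Rational(18280, 529291), Rational(-15025, 14931)) = Rational(-1097094085, 1128977703)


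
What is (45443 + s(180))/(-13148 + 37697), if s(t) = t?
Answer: 45623/24549 ≈ 1.8584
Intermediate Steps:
(45443 + s(180))/(-13148 + 37697) = (45443 + 180)/(-13148 + 37697) = 45623/24549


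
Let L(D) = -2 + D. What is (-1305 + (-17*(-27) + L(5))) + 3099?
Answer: 2256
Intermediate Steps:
(-1305 + (-17*(-27) + L(5))) + 3099 = (-1305 + (-17*(-27) + (-2 + 5))) + 3099 = (-1305 + (459 + 3)) + 3099 = (-1305 + 462) + 3099 = -843 + 3099 = 2256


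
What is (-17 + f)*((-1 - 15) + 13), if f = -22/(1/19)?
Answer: 1305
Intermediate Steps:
f = -418 (f = -22/1/19 = -22*19 = -418)
(-17 + f)*((-1 - 15) + 13) = (-17 - 418)*((-1 - 15) + 13) = -435*(-16 + 13) = -435*(-3) = 1305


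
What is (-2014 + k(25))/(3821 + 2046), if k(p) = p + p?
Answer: -1964/5867 ≈ -0.33475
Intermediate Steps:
k(p) = 2*p
(-2014 + k(25))/(3821 + 2046) = (-2014 + 2*25)/(3821 + 2046) = (-2014 + 50)/5867 = -1964*1/5867 = -1964/5867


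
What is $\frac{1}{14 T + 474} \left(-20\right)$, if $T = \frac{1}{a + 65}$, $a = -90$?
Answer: $- \frac{125}{2959} \approx -0.042244$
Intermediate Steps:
$T = - \frac{1}{25}$ ($T = \frac{1}{-90 + 65} = \frac{1}{-25} = - \frac{1}{25} \approx -0.04$)
$\frac{1}{14 T + 474} \left(-20\right) = \frac{1}{14 \left(- \frac{1}{25}\right) + 474} \left(-20\right) = \frac{1}{- \frac{14}{25} + 474} \left(-20\right) = \frac{1}{\frac{11836}{25}} \left(-20\right) = \frac{25}{11836} \left(-20\right) = - \frac{125}{2959}$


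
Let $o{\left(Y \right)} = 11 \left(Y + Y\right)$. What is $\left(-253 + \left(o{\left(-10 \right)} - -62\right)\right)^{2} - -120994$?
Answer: $289915$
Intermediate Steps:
$o{\left(Y \right)} = 22 Y$ ($o{\left(Y \right)} = 11 \cdot 2 Y = 22 Y$)
$\left(-253 + \left(o{\left(-10 \right)} - -62\right)\right)^{2} - -120994 = \left(-253 + \left(22 \left(-10\right) - -62\right)\right)^{2} - -120994 = \left(-253 + \left(-220 + 62\right)\right)^{2} + 120994 = \left(-253 - 158\right)^{2} + 120994 = \left(-411\right)^{2} + 120994 = 168921 + 120994 = 289915$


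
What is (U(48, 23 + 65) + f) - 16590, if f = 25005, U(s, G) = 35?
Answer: 8450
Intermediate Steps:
(U(48, 23 + 65) + f) - 16590 = (35 + 25005) - 16590 = 25040 - 16590 = 8450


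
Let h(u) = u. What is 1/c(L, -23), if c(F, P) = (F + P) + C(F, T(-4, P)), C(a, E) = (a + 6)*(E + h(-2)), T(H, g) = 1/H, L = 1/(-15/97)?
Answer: -12/341 ≈ -0.035191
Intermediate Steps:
L = -97/15 (L = 1/(-15*1/97) = 1/(-15/97) = -97/15 ≈ -6.4667)
C(a, E) = (-2 + E)*(6 + a) (C(a, E) = (a + 6)*(E - 2) = (6 + a)*(-2 + E) = (-2 + E)*(6 + a))
c(F, P) = -27/2 + P - 5*F/4 (c(F, P) = (F + P) + (-12 - 2*F + 6/(-4) + F/(-4)) = (F + P) + (-12 - 2*F + 6*(-¼) - F/4) = (F + P) + (-12 - 2*F - 3/2 - F/4) = (F + P) + (-27/2 - 9*F/4) = -27/2 + P - 5*F/4)
1/c(L, -23) = 1/(-27/2 - 23 - 5/4*(-97/15)) = 1/(-27/2 - 23 + 97/12) = 1/(-341/12) = -12/341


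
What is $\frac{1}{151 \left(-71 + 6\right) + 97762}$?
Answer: $\frac{1}{87947} \approx 1.137 \cdot 10^{-5}$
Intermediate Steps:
$\frac{1}{151 \left(-71 + 6\right) + 97762} = \frac{1}{151 \left(-65\right) + 97762} = \frac{1}{-9815 + 97762} = \frac{1}{87947}$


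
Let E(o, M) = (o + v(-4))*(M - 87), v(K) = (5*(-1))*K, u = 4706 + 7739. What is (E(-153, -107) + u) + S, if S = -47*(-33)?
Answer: 39798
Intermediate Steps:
u = 12445
v(K) = -5*K
S = 1551
E(o, M) = (-87 + M)*(20 + o) (E(o, M) = (o - 5*(-4))*(M - 87) = (o + 20)*(-87 + M) = (20 + o)*(-87 + M) = (-87 + M)*(20 + o))
(E(-153, -107) + u) + S = ((-1740 - 87*(-153) + 20*(-107) - 107*(-153)) + 12445) + 1551 = ((-1740 + 13311 - 2140 + 16371) + 12445) + 1551 = (25802 + 12445) + 1551 = 38247 + 1551 = 39798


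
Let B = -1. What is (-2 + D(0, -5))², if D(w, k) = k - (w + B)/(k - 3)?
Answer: 3249/64 ≈ 50.766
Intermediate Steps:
D(w, k) = k - (-1 + w)/(-3 + k) (D(w, k) = k - (w - 1)/(k - 3) = k - (-1 + w)/(-3 + k))
(-2 + D(0, -5))² = (-2 + (1 + (-5)² - 1*0 - 3*(-5))/(-3 - 5))² = (-2 + (1 + 25 + 0 + 15)/(-8))² = (-2 - ⅛*41)² = (-2 - 41/8)² = (-57/8)² = 3249/64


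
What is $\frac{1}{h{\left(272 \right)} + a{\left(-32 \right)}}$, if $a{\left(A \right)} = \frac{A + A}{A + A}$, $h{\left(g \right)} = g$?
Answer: $\frac{1}{273} \approx 0.003663$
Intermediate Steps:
$a{\left(A \right)} = 1$ ($a{\left(A \right)} = \frac{2 A}{2 A} = 2 A \frac{1}{2 A} = 1$)
$\frac{1}{h{\left(272 \right)} + a{\left(-32 \right)}} = \frac{1}{272 + 1} = \frac{1}{273}$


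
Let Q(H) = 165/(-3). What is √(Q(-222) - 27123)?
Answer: I*√27178 ≈ 164.86*I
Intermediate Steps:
Q(H) = -55 (Q(H) = 165*(-⅓) = -55)
√(Q(-222) - 27123) = √(-55 - 27123) = √(-27178) = I*√27178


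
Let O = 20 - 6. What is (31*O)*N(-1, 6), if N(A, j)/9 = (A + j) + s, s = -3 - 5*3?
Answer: -50778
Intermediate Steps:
s = -18 (s = -3 - 1*15 = -3 - 15 = -18)
N(A, j) = -162 + 9*A + 9*j (N(A, j) = 9*((A + j) - 18) = 9*(-18 + A + j) = -162 + 9*A + 9*j)
O = 14
(31*O)*N(-1, 6) = (31*14)*(-162 + 9*(-1) + 9*6) = 434*(-162 - 9 + 54) = 434*(-117) = -50778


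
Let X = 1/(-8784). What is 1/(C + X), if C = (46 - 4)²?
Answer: 8784/15494975 ≈ 0.00056689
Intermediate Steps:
C = 1764 (C = 42² = 1764)
X = -1/8784 ≈ -0.00011384
1/(C + X) = 1/(1764 - 1/8784) = 1/(15494975/8784) = 8784/15494975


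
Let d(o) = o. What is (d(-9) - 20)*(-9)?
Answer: 261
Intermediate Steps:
(d(-9) - 20)*(-9) = (-9 - 20)*(-9) = -29*(-9) = 261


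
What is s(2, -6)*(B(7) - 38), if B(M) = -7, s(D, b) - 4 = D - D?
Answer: -180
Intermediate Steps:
s(D, b) = 4 (s(D, b) = 4 + (D - D) = 4 + 0 = 4)
s(2, -6)*(B(7) - 38) = 4*(-7 - 38) = 4*(-45) = -180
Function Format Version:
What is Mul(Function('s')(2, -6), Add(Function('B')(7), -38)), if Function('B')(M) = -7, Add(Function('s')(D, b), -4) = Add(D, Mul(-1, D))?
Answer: -180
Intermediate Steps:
Function('s')(D, b) = 4 (Function('s')(D, b) = Add(4, Add(D, Mul(-1, D))) = Add(4, 0) = 4)
Mul(Function('s')(2, -6), Add(Function('B')(7), -38)) = Mul(4, Add(-7, -38)) = Mul(4, -45) = -180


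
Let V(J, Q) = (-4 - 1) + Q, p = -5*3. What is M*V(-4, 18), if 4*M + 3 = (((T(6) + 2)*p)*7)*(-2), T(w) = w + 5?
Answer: 35451/4 ≈ 8862.8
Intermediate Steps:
T(w) = 5 + w
p = -15
V(J, Q) = -5 + Q
M = 2727/4 (M = -¾ + (((((5 + 6) + 2)*(-15))*7)*(-2))/4 = -¾ + ((((11 + 2)*(-15))*7)*(-2))/4 = -¾ + (((13*(-15))*7)*(-2))/4 = -¾ + (-195*7*(-2))/4 = -¾ + (-1365*(-2))/4 = -¾ + (¼)*2730 = -¾ + 1365/2 = 2727/4 ≈ 681.75)
M*V(-4, 18) = 2727*(-5 + 18)/4 = (2727/4)*13 = 35451/4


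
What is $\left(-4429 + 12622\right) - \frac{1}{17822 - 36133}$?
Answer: $\frac{150022024}{18311} \approx 8193.0$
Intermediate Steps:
$\left(-4429 + 12622\right) - \frac{1}{17822 - 36133} = 8193 - \frac{1}{-18311} = 8193 - - \frac{1}{18311} = 8193 + \frac{1}{18311} = \frac{150022024}{18311}$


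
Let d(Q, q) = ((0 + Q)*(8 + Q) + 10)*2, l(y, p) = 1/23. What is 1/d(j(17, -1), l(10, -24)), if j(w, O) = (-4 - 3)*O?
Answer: 1/230 ≈ 0.0043478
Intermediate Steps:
j(w, O) = -7*O
l(y, p) = 1/23
d(Q, q) = 20 + 2*Q*(8 + Q) (d(Q, q) = (Q*(8 + Q) + 10)*2 = (10 + Q*(8 + Q))*2 = 20 + 2*Q*(8 + Q))
1/d(j(17, -1), l(10, -24)) = 1/(20 + 2*(-7*(-1))² + 16*(-7*(-1))) = 1/(20 + 2*7² + 16*7) = 1/(20 + 2*49 + 112) = 1/(20 + 98 + 112) = 1/230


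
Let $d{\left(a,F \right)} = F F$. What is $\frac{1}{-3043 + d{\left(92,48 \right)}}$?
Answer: $- \frac{1}{739} \approx -0.0013532$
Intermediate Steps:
$d{\left(a,F \right)} = F^{2}$
$\frac{1}{-3043 + d{\left(92,48 \right)}} = \frac{1}{-3043 + 48^{2}} = \frac{1}{-3043 + 2304} = \frac{1}{-739} = - \frac{1}{739}$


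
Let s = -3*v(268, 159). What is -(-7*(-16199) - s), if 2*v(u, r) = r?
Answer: -227263/2 ≈ -1.1363e+5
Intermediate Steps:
v(u, r) = r/2
s = -477/2 (s = -3*159/2 = -477/2 ≈ -238.50)
-(-7*(-16199) - s) = -(-7*(-16199) - 1*(-477/2)) = -(113393 + 477/2) = -1*227263/2 = -227263/2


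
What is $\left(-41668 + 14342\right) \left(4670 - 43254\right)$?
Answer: $1054346384$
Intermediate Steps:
$\left(-41668 + 14342\right) \left(4670 - 43254\right) = \left(-27326\right) \left(-38584\right) = 1054346384$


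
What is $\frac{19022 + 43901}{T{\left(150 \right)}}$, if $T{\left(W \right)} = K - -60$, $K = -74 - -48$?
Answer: $\frac{62923}{34} \approx 1850.7$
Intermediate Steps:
$K = -26$ ($K = -74 + 48 = -26$)
$T{\left(W \right)} = 34$ ($T{\left(W \right)} = -26 - -60 = -26 + 60 = 34$)
$\frac{19022 + 43901}{T{\left(150 \right)}} = \frac{19022 + 43901}{34} = 62923 \cdot \frac{1}{34} = \frac{62923}{34}$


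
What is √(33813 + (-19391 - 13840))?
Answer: √582 ≈ 24.125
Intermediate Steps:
√(33813 + (-19391 - 13840)) = √(33813 - 33231) = √582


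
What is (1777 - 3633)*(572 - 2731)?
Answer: 4007104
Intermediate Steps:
(1777 - 3633)*(572 - 2731) = -1856*(-2159) = 4007104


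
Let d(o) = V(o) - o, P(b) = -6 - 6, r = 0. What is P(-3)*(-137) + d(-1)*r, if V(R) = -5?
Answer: 1644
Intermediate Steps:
P(b) = -12
d(o) = -5 - o
P(-3)*(-137) + d(-1)*r = -12*(-137) + (-5 - 1*(-1))*0 = 1644 + (-5 + 1)*0 = 1644 - 4*0 = 1644 + 0 = 1644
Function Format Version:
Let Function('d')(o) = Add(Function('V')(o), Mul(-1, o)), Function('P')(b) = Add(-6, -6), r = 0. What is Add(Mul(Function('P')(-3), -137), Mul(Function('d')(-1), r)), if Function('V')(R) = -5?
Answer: 1644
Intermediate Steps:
Function('P')(b) = -12
Function('d')(o) = Add(-5, Mul(-1, o))
Add(Mul(Function('P')(-3), -137), Mul(Function('d')(-1), r)) = Add(Mul(-12, -137), Mul(Add(-5, Mul(-1, -1)), 0)) = Add(1644, Mul(Add(-5, 1), 0)) = Add(1644, Mul(-4, 0)) = Add(1644, 0) = 1644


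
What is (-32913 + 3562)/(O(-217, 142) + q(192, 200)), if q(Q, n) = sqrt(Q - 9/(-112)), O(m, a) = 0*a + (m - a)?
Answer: 1180145008/14413159 + 117404*sqrt(150591)/14413159 ≈ 85.041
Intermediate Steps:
O(m, a) = m - a (O(m, a) = 0 + (m - a) = m - a)
q(Q, n) = sqrt(9/112 + Q) (q(Q, n) = sqrt(Q - 9*(-1/112)) = sqrt(Q + 9/112) = sqrt(9/112 + Q))
(-32913 + 3562)/(O(-217, 142) + q(192, 200)) = (-32913 + 3562)/((-217 - 1*142) + sqrt(63 + 784*192)/28) = -29351/((-217 - 142) + sqrt(63 + 150528)/28) = -29351/(-359 + sqrt(150591)/28)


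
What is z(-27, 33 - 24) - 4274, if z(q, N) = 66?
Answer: -4208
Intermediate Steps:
z(-27, 33 - 24) - 4274 = 66 - 4274 = -4208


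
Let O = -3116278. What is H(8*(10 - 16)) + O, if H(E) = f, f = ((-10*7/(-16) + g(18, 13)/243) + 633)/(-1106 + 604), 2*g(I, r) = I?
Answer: -337904393777/108432 ≈ -3.1163e+6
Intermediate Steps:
g(I, r) = I/2
f = -137681/108432 (f = ((-10*7/(-16) + ((½)*18)/243) + 633)/(-1106 + 604) = ((-70*(-1/16) + 9*(1/243)) + 633)/(-502) = ((35/8 + 1/27) + 633)*(-1/502) = (953/216 + 633)*(-1/502) = (137681/216)*(-1/502) = -137681/108432 ≈ -1.2697)
H(E) = -137681/108432
H(8*(10 - 16)) + O = -137681/108432 - 3116278 = -337904393777/108432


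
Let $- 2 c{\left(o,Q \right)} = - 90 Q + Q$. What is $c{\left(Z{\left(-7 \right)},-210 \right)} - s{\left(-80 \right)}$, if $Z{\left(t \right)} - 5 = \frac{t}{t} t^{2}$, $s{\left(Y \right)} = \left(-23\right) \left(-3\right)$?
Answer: $-9414$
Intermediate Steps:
$s{\left(Y \right)} = 69$
$Z{\left(t \right)} = 5 + t^{2}$ ($Z{\left(t \right)} = 5 + \frac{t}{t} t^{2} = 5 + 1 t^{2} = 5 + t^{2}$)
$c{\left(o,Q \right)} = \frac{89 Q}{2}$ ($c{\left(o,Q \right)} = - \frac{- 90 Q + Q}{2} = - \frac{\left(-89\right) Q}{2} = \frac{89 Q}{2}$)
$c{\left(Z{\left(-7 \right)},-210 \right)} - s{\left(-80 \right)} = \frac{89}{2} \left(-210\right) - 69 = -9345 - 69 = -9414$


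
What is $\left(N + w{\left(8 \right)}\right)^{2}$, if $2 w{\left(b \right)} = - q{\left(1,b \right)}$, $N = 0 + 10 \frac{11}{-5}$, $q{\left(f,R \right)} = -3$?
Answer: $\frac{1681}{4} \approx 420.25$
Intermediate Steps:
$N = -22$ ($N = 0 + 10 \cdot 11 \left(- \frac{1}{5}\right) = 0 + 10 \left(- \frac{11}{5}\right) = 0 - 22 = -22$)
$w{\left(b \right)} = \frac{3}{2}$ ($w{\left(b \right)} = \frac{\left(-1\right) \left(-3\right)}{2} = \frac{1}{2} \cdot 3 = \frac{3}{2}$)
$\left(N + w{\left(8 \right)}\right)^{2} = \left(-22 + \frac{3}{2}\right)^{2} = \left(- \frac{41}{2}\right)^{2} = \frac{1681}{4}$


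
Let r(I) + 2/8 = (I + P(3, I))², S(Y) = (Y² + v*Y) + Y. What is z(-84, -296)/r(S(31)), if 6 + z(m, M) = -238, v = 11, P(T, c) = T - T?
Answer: -976/7107555 ≈ -0.00013732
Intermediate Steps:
P(T, c) = 0
z(m, M) = -244 (z(m, M) = -6 - 238 = -244)
S(Y) = Y² + 12*Y (S(Y) = (Y² + 11*Y) + Y = Y² + 12*Y)
r(I) = -¼ + I² (r(I) = -¼ + (I + 0)² = -¼ + I²)
z(-84, -296)/r(S(31)) = -244/(-¼ + (31*(12 + 31))²) = -244/(-¼ + (31*43)²) = -244/(-¼ + 1333²) = -244/(-¼ + 1776889) = -244/7107555/4 = -244*4/7107555 = -976/7107555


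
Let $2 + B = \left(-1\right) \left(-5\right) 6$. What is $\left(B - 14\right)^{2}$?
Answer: $196$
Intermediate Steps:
$B = 28$ ($B = -2 + \left(-1\right) \left(-5\right) 6 = -2 + 5 \cdot 6 = -2 + 30 = 28$)
$\left(B - 14\right)^{2} = \left(28 - 14\right)^{2} = 14^{2} = 196$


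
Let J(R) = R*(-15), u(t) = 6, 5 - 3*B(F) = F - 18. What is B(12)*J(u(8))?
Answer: -330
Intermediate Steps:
B(F) = 23/3 - F/3 (B(F) = 5/3 - (F - 18)/3 = 5/3 - (-18 + F)/3 = 5/3 + (6 - F/3) = 23/3 - F/3)
J(R) = -15*R
B(12)*J(u(8)) = (23/3 - 1/3*12)*(-15*6) = (23/3 - 4)*(-90) = (11/3)*(-90) = -330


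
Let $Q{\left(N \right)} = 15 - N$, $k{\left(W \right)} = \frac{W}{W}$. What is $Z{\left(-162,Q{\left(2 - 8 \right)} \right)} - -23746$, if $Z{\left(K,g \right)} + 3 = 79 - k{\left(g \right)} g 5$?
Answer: $23717$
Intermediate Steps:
$k{\left(W \right)} = 1$
$Z{\left(K,g \right)} = 76 - 5 g$ ($Z{\left(K,g \right)} = -3 - \left(-79 + 1 g 5\right) = -3 - \left(-79 + g 5\right) = -3 - \left(-79 + 5 g\right) = 76 - 5 g$)
$Z{\left(-162,Q{\left(2 - 8 \right)} \right)} - -23746 = \left(76 - 5 \left(15 - \left(2 - 8\right)\right)\right) - -23746 = \left(76 - 5 \left(15 - \left(2 - 8\right)\right)\right) + 23746 = \left(76 - 5 \left(15 - -6\right)\right) + 23746 = \left(76 - 5 \left(15 + 6\right)\right) + 23746 = \left(76 - 105\right) + 23746 = -29 + 23746 = 23717$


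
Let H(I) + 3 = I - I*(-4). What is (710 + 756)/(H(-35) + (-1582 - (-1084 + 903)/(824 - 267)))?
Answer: -816562/980139 ≈ -0.83311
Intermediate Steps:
H(I) = -3 + 5*I (H(I) = -3 + (I - I*(-4)) = -3 + (I - (-4)*I) = -3 + (I + 4*I) = -3 + 5*I)
(710 + 756)/(H(-35) + (-1582 - (-1084 + 903)/(824 - 267))) = (710 + 756)/((-3 + 5*(-35)) + (-1582 - (-1084 + 903)/(824 - 267))) = 1466/((-3 - 175) + (-1582 - (-181)/557)) = 1466/(-178 + (-1582 - (-181)/557)) = 1466/(-178 + (-1582 - 1*(-181/557))) = 1466/(-178 + (-1582 + 181/557)) = 1466/(-178 - 880993/557) = 1466/(-980139/557) = 1466*(-557/980139) = -816562/980139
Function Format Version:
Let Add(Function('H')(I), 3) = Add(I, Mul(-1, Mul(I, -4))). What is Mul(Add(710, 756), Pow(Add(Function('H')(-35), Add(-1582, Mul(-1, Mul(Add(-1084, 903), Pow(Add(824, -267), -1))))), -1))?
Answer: Rational(-816562, 980139) ≈ -0.83311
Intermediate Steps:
Function('H')(I) = Add(-3, Mul(5, I)) (Function('H')(I) = Add(-3, Add(I, Mul(-1, Mul(I, -4)))) = Add(-3, Add(I, Mul(-1, Mul(-4, I)))) = Add(-3, Add(I, Mul(4, I))) = Add(-3, Mul(5, I)))
Mul(Add(710, 756), Pow(Add(Function('H')(-35), Add(-1582, Mul(-1, Mul(Add(-1084, 903), Pow(Add(824, -267), -1))))), -1)) = Mul(Add(710, 756), Pow(Add(Add(-3, Mul(5, -35)), Add(-1582, Mul(-1, Mul(Add(-1084, 903), Pow(Add(824, -267), -1))))), -1)) = Mul(1466, Pow(Add(Add(-3, -175), Add(-1582, Mul(-1, Mul(-181, Pow(557, -1))))), -1)) = Mul(1466, Pow(Add(-178, Add(-1582, Mul(-1, Mul(-181, Rational(1, 557))))), -1)) = Mul(1466, Pow(Add(-178, Add(-1582, Mul(-1, Rational(-181, 557)))), -1)) = Mul(1466, Pow(Add(-178, Add(-1582, Rational(181, 557))), -1)) = Mul(1466, Pow(Add(-178, Rational(-880993, 557)), -1)) = Mul(1466, Pow(Rational(-980139, 557), -1)) = Mul(1466, Rational(-557, 980139)) = Rational(-816562, 980139)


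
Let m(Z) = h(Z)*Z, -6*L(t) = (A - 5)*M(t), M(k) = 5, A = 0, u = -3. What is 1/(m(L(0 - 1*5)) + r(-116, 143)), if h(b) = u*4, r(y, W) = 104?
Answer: 1/54 ≈ 0.018519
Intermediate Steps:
h(b) = -12 (h(b) = -3*4 = -12)
L(t) = 25/6 (L(t) = -(0 - 5)*5/6 = -(-5)*5/6 = -1/6*(-25) = 25/6)
m(Z) = -12*Z
1/(m(L(0 - 1*5)) + r(-116, 143)) = 1/(-12*25/6 + 104) = 1/(-50 + 104) = 1/54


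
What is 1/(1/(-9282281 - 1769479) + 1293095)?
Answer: 11051760/14290975597199 ≈ 7.7334e-7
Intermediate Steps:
1/(1/(-9282281 - 1769479) + 1293095) = 1/(1/(-11051760) + 1293095) = 1/(-1/11051760 + 1293095) = 1/(14290975597199/11051760) = 11051760/14290975597199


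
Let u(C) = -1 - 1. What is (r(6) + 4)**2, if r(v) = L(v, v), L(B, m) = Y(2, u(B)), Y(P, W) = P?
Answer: 36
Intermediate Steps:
u(C) = -2
L(B, m) = 2
r(v) = 2
(r(6) + 4)**2 = (2 + 4)**2 = 6**2 = 36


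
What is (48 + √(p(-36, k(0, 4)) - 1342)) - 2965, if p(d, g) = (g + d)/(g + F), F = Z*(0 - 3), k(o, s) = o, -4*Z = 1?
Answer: -2917 + I*√1390 ≈ -2917.0 + 37.283*I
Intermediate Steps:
Z = -¼ (Z = -¼*1 = -¼ ≈ -0.25000)
F = ¾ (F = -(0 - 3)/4 = -¼*(-3) = ¾ ≈ 0.75000)
p(d, g) = (d + g)/(¾ + g) (p(d, g) = (g + d)/(g + ¾) = (d + g)/(¾ + g))
(48 + √(p(-36, k(0, 4)) - 1342)) - 2965 = (48 + √(4*(-36 + 0)/(3 + 4*0) - 1342)) - 2965 = (48 + √(4*(-36)/(3 + 0) - 1342)) - 2965 = (48 + √(4*(-36)/3 - 1342)) - 2965 = (48 + √(4*(⅓)*(-36) - 1342)) - 2965 = (48 + √(-48 - 1342)) - 2965 = (48 + √(-1390)) - 2965 = (48 + I*√1390) - 2965 = -2917 + I*√1390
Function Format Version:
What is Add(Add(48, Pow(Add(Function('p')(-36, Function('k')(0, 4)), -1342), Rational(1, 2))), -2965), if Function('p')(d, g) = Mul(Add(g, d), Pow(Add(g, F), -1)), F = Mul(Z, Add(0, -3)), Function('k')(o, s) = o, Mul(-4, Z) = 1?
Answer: Add(-2917, Mul(I, Pow(1390, Rational(1, 2)))) ≈ Add(-2917.0, Mul(37.283, I))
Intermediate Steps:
Z = Rational(-1, 4) (Z = Mul(Rational(-1, 4), 1) = Rational(-1, 4) ≈ -0.25000)
F = Rational(3, 4) (F = Mul(Rational(-1, 4), Add(0, -3)) = Mul(Rational(-1, 4), -3) = Rational(3, 4) ≈ 0.75000)
Function('p')(d, g) = Mul(Pow(Add(Rational(3, 4), g), -1), Add(d, g)) (Function('p')(d, g) = Mul(Add(g, d), Pow(Add(g, Rational(3, 4)), -1)) = Mul(Add(d, g), Pow(Add(Rational(3, 4), g), -1)) = Mul(Pow(Add(Rational(3, 4), g), -1), Add(d, g)))
Add(Add(48, Pow(Add(Function('p')(-36, Function('k')(0, 4)), -1342), Rational(1, 2))), -2965) = Add(Add(48, Pow(Add(Mul(4, Pow(Add(3, Mul(4, 0)), -1), Add(-36, 0)), -1342), Rational(1, 2))), -2965) = Add(Add(48, Pow(Add(Mul(4, Pow(Add(3, 0), -1), -36), -1342), Rational(1, 2))), -2965) = Add(Add(48, Pow(Add(Mul(4, Pow(3, -1), -36), -1342), Rational(1, 2))), -2965) = Add(Add(48, Pow(Add(Mul(4, Rational(1, 3), -36), -1342), Rational(1, 2))), -2965) = Add(Add(48, Pow(Add(-48, -1342), Rational(1, 2))), -2965) = Add(Add(48, Pow(-1390, Rational(1, 2))), -2965) = Add(Add(48, Mul(I, Pow(1390, Rational(1, 2)))), -2965) = Add(-2917, Mul(I, Pow(1390, Rational(1, 2))))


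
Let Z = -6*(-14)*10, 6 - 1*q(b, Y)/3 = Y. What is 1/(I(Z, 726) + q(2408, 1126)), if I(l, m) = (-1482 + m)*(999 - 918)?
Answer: -1/64596 ≈ -1.5481e-5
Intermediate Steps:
q(b, Y) = 18 - 3*Y
Z = 840 (Z = 84*10 = 840)
I(l, m) = -120042 + 81*m (I(l, m) = (-1482 + m)*81 = -120042 + 81*m)
1/(I(Z, 726) + q(2408, 1126)) = 1/((-120042 + 81*726) + (18 - 3*1126)) = 1/((-120042 + 58806) + (18 - 3378)) = 1/(-61236 - 3360) = 1/(-64596) = -1/64596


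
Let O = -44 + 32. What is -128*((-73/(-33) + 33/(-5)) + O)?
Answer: 346112/165 ≈ 2097.6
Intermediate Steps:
O = -12
-128*((-73/(-33) + 33/(-5)) + O) = -128*((-73/(-33) + 33/(-5)) - 12) = -128*((-73*(-1/33) + 33*(-⅕)) - 12) = -128*((73/33 - 33/5) - 12) = -128*(-724/165 - 12) = -128*(-2704/165) = 346112/165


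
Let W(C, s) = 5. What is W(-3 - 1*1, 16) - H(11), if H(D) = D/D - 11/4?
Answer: 27/4 ≈ 6.7500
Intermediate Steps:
H(D) = -7/4 (H(D) = 1 - 11*¼ = 1 - 11/4 = -7/4)
W(-3 - 1*1, 16) - H(11) = 5 - 1*(-7/4) = 5 + 7/4 = 27/4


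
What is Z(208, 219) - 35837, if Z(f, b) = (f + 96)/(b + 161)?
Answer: -179181/5 ≈ -35836.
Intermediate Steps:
Z(f, b) = (96 + f)/(161 + b)
Z(208, 219) - 35837 = (96 + 208)/(161 + 219) - 35837 = 304/380 - 35837 = (1/380)*304 - 35837 = ⅘ - 35837 = -179181/5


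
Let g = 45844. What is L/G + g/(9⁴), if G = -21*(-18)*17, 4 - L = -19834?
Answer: 1123679/111537 ≈ 10.074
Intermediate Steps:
L = 19838 (L = 4 - 1*(-19834) = 4 + 19834 = 19838)
G = 6426 (G = 378*17 = 6426)
L/G + g/(9⁴) = 19838/6426 + 45844/(9⁴) = 19838*(1/6426) + 45844/6561 = 1417/459 + 45844*(1/6561) = 1417/459 + 45844/6561 = 1123679/111537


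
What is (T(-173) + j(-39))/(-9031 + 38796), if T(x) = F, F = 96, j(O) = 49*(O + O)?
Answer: -3726/29765 ≈ -0.12518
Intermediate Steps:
j(O) = 98*O (j(O) = 49*(2*O) = 98*O)
T(x) = 96
(T(-173) + j(-39))/(-9031 + 38796) = (96 + 98*(-39))/(-9031 + 38796) = (96 - 3822)/29765 = -3726*1/29765 = -3726/29765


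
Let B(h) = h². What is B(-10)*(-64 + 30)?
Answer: -3400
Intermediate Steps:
B(-10)*(-64 + 30) = (-10)²*(-64 + 30) = 100*(-34) = -3400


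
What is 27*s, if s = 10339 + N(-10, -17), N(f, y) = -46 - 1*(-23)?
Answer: 278532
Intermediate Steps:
N(f, y) = -23 (N(f, y) = -46 + 23 = -23)
s = 10316 (s = 10339 - 23 = 10316)
27*s = 27*10316 = 278532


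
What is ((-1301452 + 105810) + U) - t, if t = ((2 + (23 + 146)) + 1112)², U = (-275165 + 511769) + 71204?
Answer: -2533923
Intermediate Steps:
U = 307808 (U = 236604 + 71204 = 307808)
t = 1646089 (t = ((2 + 169) + 1112)² = (171 + 1112)² = 1283² = 1646089)
((-1301452 + 105810) + U) - t = ((-1301452 + 105810) + 307808) - 1*1646089 = (-1195642 + 307808) - 1646089 = -887834 - 1646089 = -2533923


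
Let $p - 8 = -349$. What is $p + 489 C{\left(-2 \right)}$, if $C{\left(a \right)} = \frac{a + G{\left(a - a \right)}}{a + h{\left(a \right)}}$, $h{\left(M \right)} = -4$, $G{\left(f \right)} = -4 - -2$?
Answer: $-15$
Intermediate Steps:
$G{\left(f \right)} = -2$ ($G{\left(f \right)} = -4 + 2 = -2$)
$p = -341$ ($p = 8 - 349 = -341$)
$C{\left(a \right)} = \frac{-2 + a}{-4 + a}$ ($C{\left(a \right)} = \frac{a - 2}{a - 4} = \frac{-2 + a}{-4 + a}$)
$p + 489 C{\left(-2 \right)} = -341 + 489 \frac{-2 - 2}{-4 - 2} = -341 + 489 \frac{1}{-6} \left(-4\right) = -341 + 489 \left(\left(- \frac{1}{6}\right) \left(-4\right)\right) = -341 + 489 \cdot \frac{2}{3} = -341 + 326 = -15$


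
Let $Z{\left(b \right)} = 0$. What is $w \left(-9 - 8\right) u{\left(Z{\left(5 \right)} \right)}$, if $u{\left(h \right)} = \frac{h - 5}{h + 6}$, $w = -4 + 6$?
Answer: $\frac{85}{3} \approx 28.333$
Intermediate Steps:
$w = 2$
$u{\left(h \right)} = \frac{-5 + h}{6 + h}$
$w \left(-9 - 8\right) u{\left(Z{\left(5 \right)} \right)} = 2 \left(-9 - 8\right) \frac{-5 + 0}{6 + 0} = 2 \left(-17\right) \frac{1}{6} \left(-5\right) = - 34 \cdot \frac{1}{6} \left(-5\right) = \left(-34\right) \left(- \frac{5}{6}\right) = \frac{85}{3}$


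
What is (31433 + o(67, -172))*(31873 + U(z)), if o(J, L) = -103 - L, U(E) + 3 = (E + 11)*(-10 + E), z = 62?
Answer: 1123550332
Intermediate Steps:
U(E) = -3 + (-10 + E)*(11 + E) (U(E) = -3 + (E + 11)*(-10 + E) = -3 + (11 + E)*(-10 + E) = -3 + (-10 + E)*(11 + E))
(31433 + o(67, -172))*(31873 + U(z)) = (31433 + (-103 - 1*(-172)))*(31873 + (-113 + 62 + 62²)) = (31433 + (-103 + 172))*(31873 + (-113 + 62 + 3844)) = (31433 + 69)*(31873 + 3793) = 31502*35666 = 1123550332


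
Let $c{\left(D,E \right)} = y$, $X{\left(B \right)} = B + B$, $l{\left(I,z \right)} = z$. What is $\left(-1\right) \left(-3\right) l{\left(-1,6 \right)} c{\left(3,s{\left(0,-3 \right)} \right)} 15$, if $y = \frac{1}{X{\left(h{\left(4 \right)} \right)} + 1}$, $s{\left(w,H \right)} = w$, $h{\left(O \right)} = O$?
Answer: $30$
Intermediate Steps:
$X{\left(B \right)} = 2 B$
$y = \frac{1}{9}$ ($y = \frac{1}{2 \cdot 4 + 1} = \frac{1}{8 + 1} = \frac{1}{9} \approx 0.11111$)
$c{\left(D,E \right)} = \frac{1}{9}$
$\left(-1\right) \left(-3\right) l{\left(-1,6 \right)} c{\left(3,s{\left(0,-3 \right)} \right)} 15 = \left(-1\right) \left(-3\right) 6 \cdot \frac{1}{9} \cdot 15 = 3 \cdot 6 \cdot \frac{1}{9} \cdot 15 = 18 \cdot \frac{1}{9} \cdot 15 = 2 \cdot 15 = 30$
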